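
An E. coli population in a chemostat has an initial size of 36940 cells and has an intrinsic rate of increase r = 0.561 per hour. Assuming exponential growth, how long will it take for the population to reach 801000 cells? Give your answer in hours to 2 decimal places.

5.48 hours

Set N₀·e^(rt) = 801000: e^(0.561·t) = 801000/36940 = 21.684.
0.561·t = ln(21.684) = 3.0766, so t = 3.0766/0.561 = 5.4841.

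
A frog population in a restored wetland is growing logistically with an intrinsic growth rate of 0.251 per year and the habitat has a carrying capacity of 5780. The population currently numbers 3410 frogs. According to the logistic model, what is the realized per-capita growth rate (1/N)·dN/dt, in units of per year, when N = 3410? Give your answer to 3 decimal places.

0.103 per year

(1/N)·dN/dt = r(1 − N/K) = 0.251 × (1 − 3410/5780).
= 0.251 × 0.41003 = 0.10292.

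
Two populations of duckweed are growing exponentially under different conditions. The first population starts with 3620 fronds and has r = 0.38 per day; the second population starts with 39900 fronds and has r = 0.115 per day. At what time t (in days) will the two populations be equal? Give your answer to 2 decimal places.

9.06 days

Set 3620·e^(0.38t) = 39900·e^(0.115t).
e^((0.38 − 0.115)t) = 39900/3620 → e^(0.265·t) = 11.022.
0.265·t = ln(11.022) = 2.3999, so t = 2.3999/0.265 = 9.0562.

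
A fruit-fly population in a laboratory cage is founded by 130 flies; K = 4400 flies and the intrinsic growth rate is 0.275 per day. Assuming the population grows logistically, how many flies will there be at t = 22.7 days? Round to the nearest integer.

4136 flies

A = (K − N₀)/N₀ = (4400 − 130)/130 = 32.846.
N(t) = K/(1 + A·e^(−rt)) = 4400/(1 + 32.846×e^(−0.275×22.7)).
e^(−6.243) = 0.001945; denominator = 1 + 32.846×0.001945 = 1.0639.
N = 4400/1.0639 = 4135.78.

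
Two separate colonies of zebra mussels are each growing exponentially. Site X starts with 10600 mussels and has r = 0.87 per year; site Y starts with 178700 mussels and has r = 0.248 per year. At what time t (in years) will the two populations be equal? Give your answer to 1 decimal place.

4.5 years

Set 10600·e^(0.87t) = 178700·e^(0.248t).
e^((0.87 − 0.248)t) = 178700/10600 → e^(0.622·t) = 16.858.
0.622·t = ln(16.858) = 2.8249, so t = 2.8249/0.622 = 4.5416.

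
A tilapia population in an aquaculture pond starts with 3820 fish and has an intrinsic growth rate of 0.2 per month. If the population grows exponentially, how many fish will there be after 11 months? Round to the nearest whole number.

N(t) = N₀·e^(rt) = 3820 × e^(0.2×11) = 3820 × e^2.2.
e^2.2 ≈ 9.025, so N ≈ 3820 × 9.025 = 34475.6.

34476 fish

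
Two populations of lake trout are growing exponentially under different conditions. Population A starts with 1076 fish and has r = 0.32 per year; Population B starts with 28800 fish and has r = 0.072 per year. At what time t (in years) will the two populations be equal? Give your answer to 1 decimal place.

Set 1076·e^(0.32t) = 28800·e^(0.072t).
e^((0.32 − 0.072)t) = 28800/1076 → e^(0.248·t) = 26.766.
0.248·t = ln(26.766) = 3.2871, so t = 3.2871/0.248 = 13.255.

13.3 years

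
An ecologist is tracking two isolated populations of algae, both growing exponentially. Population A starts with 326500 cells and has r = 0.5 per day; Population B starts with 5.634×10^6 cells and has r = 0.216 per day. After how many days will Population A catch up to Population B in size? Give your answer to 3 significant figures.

Set 326500·e^(0.5t) = 5.634×10^6·e^(0.216t).
e^((0.5 − 0.216)t) = 5.634×10^6/326500 → e^(0.284·t) = 17.256.
0.284·t = ln(17.256) = 2.8481, so t = 2.8481/0.284 = 10.029.

10.0 days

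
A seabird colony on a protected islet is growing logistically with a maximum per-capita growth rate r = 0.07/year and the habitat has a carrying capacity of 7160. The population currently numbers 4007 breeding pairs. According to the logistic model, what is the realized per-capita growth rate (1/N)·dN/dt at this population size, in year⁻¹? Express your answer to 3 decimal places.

(1/N)·dN/dt = r(1 − N/K) = 0.07 × (1 − 4007/7160).
= 0.07 × 0.44036 = 0.030825.

0.031 per year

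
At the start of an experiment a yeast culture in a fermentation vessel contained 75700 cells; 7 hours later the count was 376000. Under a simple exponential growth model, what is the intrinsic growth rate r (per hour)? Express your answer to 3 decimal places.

0.229 per hour

From N(t) = N₀·e^(rt): e^(r·7) = 376000/75700 = 4.967.
r·7 = ln(4.967) = 1.6028, so r = 1.6028/7 = 0.22897.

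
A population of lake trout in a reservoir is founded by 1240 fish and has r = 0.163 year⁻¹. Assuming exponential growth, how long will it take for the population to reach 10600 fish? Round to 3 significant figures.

13.2 years

Set N₀·e^(rt) = 10600: e^(0.163·t) = 10600/1240 = 8.5484.
0.163·t = ln(8.5484) = 2.1457, so t = 2.1457/0.163 = 13.164.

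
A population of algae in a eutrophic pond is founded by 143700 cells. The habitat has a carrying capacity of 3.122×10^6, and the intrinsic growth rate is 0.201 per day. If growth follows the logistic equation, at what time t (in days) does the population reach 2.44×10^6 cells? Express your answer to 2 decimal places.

A = (K − N₀)/N₀ = (3.122×10^6 − 143700)/143700 = 20.726.
Solve 3.122×10^6/(1 + 20.726·e^(−0.201t)) = 2.44×10^6: 1 + 20.726·e^(−0.201t) = 1.2795, so e^(−0.201t) = 0.013486.
−0.201·t = ln(0.013486) = -4.3061, so t = 4.3061/0.201 = 21.423.

21.42 days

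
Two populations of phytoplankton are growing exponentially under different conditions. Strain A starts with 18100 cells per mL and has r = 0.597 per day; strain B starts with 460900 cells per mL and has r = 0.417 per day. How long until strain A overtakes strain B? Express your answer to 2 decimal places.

Set 18100·e^(0.597t) = 460900·e^(0.417t).
e^((0.597 − 0.417)t) = 460900/18100 → e^(0.18·t) = 25.464.
0.18·t = ln(25.464) = 3.2373, so t = 3.2373/0.18 = 17.985.

17.98 days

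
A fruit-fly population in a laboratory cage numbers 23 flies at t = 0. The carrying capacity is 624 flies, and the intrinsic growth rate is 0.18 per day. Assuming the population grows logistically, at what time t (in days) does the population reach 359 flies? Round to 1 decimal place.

19.8 days

A = (K − N₀)/N₀ = (624 − 23)/23 = 26.13.
Solve 624/(1 + 26.13·e^(−0.18t)) = 359: 1 + 26.13·e^(−0.18t) = 1.7382, so e^(−0.18t) = 0.0282491.
−0.18·t = ln(0.0282491) = -3.5667, so t = 3.5667/0.18 = 19.815.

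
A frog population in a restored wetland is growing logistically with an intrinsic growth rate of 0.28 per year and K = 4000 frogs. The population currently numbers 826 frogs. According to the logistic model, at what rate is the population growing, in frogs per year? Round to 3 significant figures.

184 frogs per year

dN/dt = rN(1 − N/K) = 0.28 × 826 × (1 − 826/4000).
1 − 826/4000 = 0.7935; dN/dt = 0.28 × 826 × 0.7935 = 183.52.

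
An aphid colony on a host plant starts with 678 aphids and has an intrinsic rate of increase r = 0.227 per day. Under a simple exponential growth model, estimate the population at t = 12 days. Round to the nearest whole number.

N(t) = N₀·e^(rt) = 678 × e^(0.227×12) = 678 × e^2.724.
e^2.724 ≈ 15.241, so N ≈ 678 × 15.241 = 10333.5.

10334 aphids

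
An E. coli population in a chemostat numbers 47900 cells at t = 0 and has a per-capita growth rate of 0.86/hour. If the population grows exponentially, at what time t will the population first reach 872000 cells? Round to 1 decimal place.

3.4 hours

Set N₀·e^(rt) = 872000: e^(0.86·t) = 872000/47900 = 18.205.
0.86·t = ln(18.205) = 2.9017, so t = 2.9017/0.86 = 3.374.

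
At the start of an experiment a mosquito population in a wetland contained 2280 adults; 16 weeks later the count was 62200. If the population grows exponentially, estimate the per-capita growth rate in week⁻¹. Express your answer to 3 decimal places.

From N(t) = N₀·e^(rt): e^(r·16) = 62200/2280 = 27.281.
r·16 = ln(27.281) = 3.3062, so r = 3.3062/16 = 0.20664.

0.207 per week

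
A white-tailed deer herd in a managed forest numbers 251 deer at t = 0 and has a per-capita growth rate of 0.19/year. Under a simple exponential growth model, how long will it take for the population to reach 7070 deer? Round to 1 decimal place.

17.6 years

Set N₀·e^(rt) = 7070: e^(0.19·t) = 7070/251 = 28.167.
0.19·t = ln(28.167) = 3.3382, so t = 3.3382/0.19 = 17.569.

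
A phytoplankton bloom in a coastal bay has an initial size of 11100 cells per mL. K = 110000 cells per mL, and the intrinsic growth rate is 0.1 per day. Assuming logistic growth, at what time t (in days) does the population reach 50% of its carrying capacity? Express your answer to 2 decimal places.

21.87 days

A = (K − N₀)/N₀ = (110000 − 11100)/11100 = 8.9099.
Solve 110000/(1 + 8.9099·e^(−0.1t)) = 55000: 1 + 8.9099·e^(−0.1t) = 2, so e^(−0.1t) = 0.112235.
−0.1·t = ln(0.112235) = -2.1872, so t = 2.1872/0.1 = 21.872.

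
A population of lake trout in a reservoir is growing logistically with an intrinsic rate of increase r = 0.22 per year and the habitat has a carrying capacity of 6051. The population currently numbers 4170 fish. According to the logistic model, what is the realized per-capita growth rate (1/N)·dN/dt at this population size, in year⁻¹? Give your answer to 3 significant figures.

(1/N)·dN/dt = r(1 − N/K) = 0.22 × (1 − 4170/6051).
= 0.22 × 0.31086 = 0.068389.

0.0684 per year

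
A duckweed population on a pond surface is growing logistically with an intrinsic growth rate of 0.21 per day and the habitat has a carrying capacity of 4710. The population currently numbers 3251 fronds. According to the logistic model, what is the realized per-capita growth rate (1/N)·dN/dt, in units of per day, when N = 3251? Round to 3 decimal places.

(1/N)·dN/dt = r(1 − N/K) = 0.21 × (1 − 3251/4710).
= 0.21 × 0.30977 = 0.065051.

0.065 per day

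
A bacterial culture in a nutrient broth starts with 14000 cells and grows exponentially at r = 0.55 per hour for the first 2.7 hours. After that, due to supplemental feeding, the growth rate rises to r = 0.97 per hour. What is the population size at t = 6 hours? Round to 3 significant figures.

Phase 1: N(2.7) = 14000·e^(0.55×2.7) = 14000·e^1.485 = 61809.5.
Phase 2 runs for 6 − 2.7 = 3.3 hours at r = 0.97.
N(6) = 61809.5·e^(0.97×3.3) = 61809.5·e^3.201 = 1.517861×10^6.

1520000 cells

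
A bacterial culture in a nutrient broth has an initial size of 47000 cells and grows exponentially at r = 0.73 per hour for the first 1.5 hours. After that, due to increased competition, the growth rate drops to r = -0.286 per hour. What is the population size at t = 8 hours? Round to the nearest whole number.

Phase 1: N(1.5) = 47000·e^(0.73×1.5) = 47000·e^1.095 = 140492.
Phase 2 runs for 8 − 1.5 = 6.5 hours at r = -0.286.
N(8) = 140492·e^(-0.286×6.5) = 140492·e^-1.859 = 21892.6.

21893 cells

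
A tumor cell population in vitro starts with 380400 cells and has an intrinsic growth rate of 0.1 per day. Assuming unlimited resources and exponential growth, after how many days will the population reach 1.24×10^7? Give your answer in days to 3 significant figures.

Set N₀·e^(rt) = 1.24×10^7: e^(0.1·t) = 1.24×10^7/380400 = 32.597.
0.1·t = ln(32.597) = 3.4842, so t = 3.4842/0.1 = 34.842.

34.8 days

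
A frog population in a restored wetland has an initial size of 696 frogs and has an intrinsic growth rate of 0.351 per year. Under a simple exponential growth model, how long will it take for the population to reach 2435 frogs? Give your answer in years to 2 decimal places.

Set N₀·e^(rt) = 2435: e^(0.351·t) = 2435/696 = 3.4986.
0.351·t = ln(3.4986) = 1.2524, so t = 1.2524/0.351 = 3.568.

3.57 years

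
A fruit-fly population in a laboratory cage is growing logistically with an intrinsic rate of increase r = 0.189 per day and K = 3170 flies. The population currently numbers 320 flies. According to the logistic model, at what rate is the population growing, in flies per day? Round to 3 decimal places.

dN/dt = rN(1 − N/K) = 0.189 × 320 × (1 − 320/3170).
1 − 320/3170 = 0.89905; dN/dt = 0.189 × 320 × 0.89905 = 54.375.

54.375 flies per day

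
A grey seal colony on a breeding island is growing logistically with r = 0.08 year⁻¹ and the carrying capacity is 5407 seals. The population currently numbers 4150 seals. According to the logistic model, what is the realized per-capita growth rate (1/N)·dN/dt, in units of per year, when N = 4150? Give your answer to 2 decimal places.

(1/N)·dN/dt = r(1 − N/K) = 0.08 × (1 − 4150/5407).
= 0.08 × 0.23248 = 0.018598.

0.02 per year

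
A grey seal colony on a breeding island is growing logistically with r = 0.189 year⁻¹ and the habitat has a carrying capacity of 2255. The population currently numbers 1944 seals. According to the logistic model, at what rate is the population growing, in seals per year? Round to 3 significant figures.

50.7 seals per year

dN/dt = rN(1 − N/K) = 0.189 × 1944 × (1 − 1944/2255).
1 − 1944/2255 = 0.13792; dN/dt = 0.189 × 1944 × 0.13792 = 50.672.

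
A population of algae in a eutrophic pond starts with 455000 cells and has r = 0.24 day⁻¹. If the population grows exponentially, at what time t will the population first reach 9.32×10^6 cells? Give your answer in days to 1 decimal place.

12.6 days

Set N₀·e^(rt) = 9.32×10^6: e^(0.24·t) = 9.32×10^6/455000 = 20.484.
0.24·t = ln(20.484) = 3.0196, so t = 3.0196/0.24 = 12.582.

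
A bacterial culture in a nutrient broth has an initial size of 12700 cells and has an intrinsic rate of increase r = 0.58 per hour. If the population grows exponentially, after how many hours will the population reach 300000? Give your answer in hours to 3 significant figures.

5.45 hours

Set N₀·e^(rt) = 300000: e^(0.58·t) = 300000/12700 = 23.622.
0.58·t = ln(23.622) = 3.1622, so t = 3.1622/0.58 = 5.452.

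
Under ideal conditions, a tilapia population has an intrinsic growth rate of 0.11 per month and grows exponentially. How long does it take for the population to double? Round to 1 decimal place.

6.3 months

Doubling time t_d = ln(2)/r = 0.6931/0.11 = 6.3013.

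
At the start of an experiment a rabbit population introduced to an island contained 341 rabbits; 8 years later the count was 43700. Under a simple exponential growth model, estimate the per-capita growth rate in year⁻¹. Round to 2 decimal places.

From N(t) = N₀·e^(rt): e^(r·8) = 43700/341 = 128.15.
r·8 = ln(128.15) = 4.8532, so r = 4.8532/8 = 0.60665.

0.61 per year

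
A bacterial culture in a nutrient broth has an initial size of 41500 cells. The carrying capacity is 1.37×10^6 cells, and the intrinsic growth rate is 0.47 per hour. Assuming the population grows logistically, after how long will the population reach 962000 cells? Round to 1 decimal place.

A = (K − N₀)/N₀ = (1.37×10^6 − 41500)/41500 = 32.012.
Solve 1.37×10^6/(1 + 32.012·e^(−0.47t)) = 962000: 1 + 32.012·e^(−0.47t) = 1.4241, so e^(−0.47t) = 0.0132487.
−0.47·t = ln(0.0132487) = -4.3239, so t = 4.3239/0.47 = 9.1997.

9.2 hours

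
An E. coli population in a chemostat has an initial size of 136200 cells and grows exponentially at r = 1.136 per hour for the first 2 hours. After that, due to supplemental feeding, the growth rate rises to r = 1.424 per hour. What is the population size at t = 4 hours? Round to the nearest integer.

Phase 1: N(2) = 136200·e^(1.136×2) = 136200·e^2.272 = 1.320974×10^6.
Phase 2 runs for 4 − 2 = 2 hours at r = 1.424.
N(4) = 1.320974×10^6·e^(1.424×2) = 1.320974×10^6·e^2.848 = 2.279108×10^7.

22791077 cells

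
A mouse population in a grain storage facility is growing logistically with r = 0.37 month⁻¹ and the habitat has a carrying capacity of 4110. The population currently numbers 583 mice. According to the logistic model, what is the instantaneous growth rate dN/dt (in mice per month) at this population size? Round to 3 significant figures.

dN/dt = rN(1 − N/K) = 0.37 × 583 × (1 − 583/4110).
1 − 583/4110 = 0.85815; dN/dt = 0.37 × 583 × 0.85815 = 185.11.

185 mice per month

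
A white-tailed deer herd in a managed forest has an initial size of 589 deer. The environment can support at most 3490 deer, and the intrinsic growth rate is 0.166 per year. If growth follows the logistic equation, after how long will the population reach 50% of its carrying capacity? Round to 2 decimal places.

9.60 years

A = (K − N₀)/N₀ = (3490 − 589)/589 = 4.9253.
Solve 3490/(1 + 4.9253·e^(−0.166t)) = 1745: 1 + 4.9253·e^(−0.166t) = 2, so e^(−0.166t) = 0.203033.
−0.166·t = ln(0.203033) = -1.5944, so t = 1.5944/0.166 = 9.6047.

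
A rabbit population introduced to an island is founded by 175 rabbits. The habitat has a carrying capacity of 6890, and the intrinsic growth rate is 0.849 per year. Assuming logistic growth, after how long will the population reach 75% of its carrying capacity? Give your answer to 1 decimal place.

A = (K − N₀)/N₀ = (6890 − 175)/175 = 38.371.
Solve 6890/(1 + 38.371·e^(−0.849t)) = 5167.5: 1 + 38.371·e^(−0.849t) = 1.3333, so e^(−0.849t) = 0.00868702.
−0.849·t = ln(0.00868702) = -4.7459, so t = 4.7459/0.849 = 5.59.

5.6 years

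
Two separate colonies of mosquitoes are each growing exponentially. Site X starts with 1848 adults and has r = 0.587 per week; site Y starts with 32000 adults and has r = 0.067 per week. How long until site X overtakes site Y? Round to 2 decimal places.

Set 1848·e^(0.587t) = 32000·e^(0.067t).
e^((0.587 − 0.067)t) = 32000/1848 → e^(0.52·t) = 17.316.
0.52·t = ln(17.316) = 2.8516, so t = 2.8516/0.52 = 5.4839.

5.48 weeks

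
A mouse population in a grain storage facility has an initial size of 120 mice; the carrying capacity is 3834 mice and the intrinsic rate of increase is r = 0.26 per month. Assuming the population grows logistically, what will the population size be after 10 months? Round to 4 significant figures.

A = (K − N₀)/N₀ = (3834 − 120)/120 = 30.95.
N(t) = K/(1 + A·e^(−rt)) = 3834/(1 + 30.95×e^(−0.26×10)).
e^(−2.6) = 0.074274; denominator = 1 + 30.95×0.074274 = 3.2988.
N = 3834/3.2988 = 1162.25.

1162 mice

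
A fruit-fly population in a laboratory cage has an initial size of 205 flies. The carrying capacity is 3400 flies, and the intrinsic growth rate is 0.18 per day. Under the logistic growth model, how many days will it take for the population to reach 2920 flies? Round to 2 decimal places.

25.29 days

A = (K − N₀)/N₀ = (3400 − 205)/205 = 15.585.
Solve 3400/(1 + 15.585·e^(−0.18t)) = 2920: 1 + 15.585·e^(−0.18t) = 1.1644, so e^(−0.18t) = 0.0105473.
−0.18·t = ln(0.0105473) = -4.5519, so t = 4.5519/0.18 = 25.288.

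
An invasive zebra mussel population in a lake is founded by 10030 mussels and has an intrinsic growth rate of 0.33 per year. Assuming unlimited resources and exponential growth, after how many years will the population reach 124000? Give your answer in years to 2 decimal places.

7.62 years

Set N₀·e^(rt) = 124000: e^(0.33·t) = 124000/10030 = 12.363.
0.33·t = ln(12.363) = 2.5147, so t = 2.5147/0.33 = 7.6203.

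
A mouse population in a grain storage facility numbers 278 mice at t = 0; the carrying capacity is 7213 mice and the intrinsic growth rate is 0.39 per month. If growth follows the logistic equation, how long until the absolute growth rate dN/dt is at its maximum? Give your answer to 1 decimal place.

Logistic growth is fastest at N = K/2 = 3606.5.
A = (K − N₀)/N₀ = 24.946. Set K/(1 + A·e^(−rt)) = K/2 → A·e^(−rt) = 1.
e^(−0.39t) = 1/24.946 = 0.0400865, so t = ln(24.946)/0.39 = 3.2167/0.39 = 8.248.

8.2 months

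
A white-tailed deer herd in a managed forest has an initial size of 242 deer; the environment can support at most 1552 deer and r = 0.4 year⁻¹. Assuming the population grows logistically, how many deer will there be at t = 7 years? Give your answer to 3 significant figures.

A = (K − N₀)/N₀ = (1552 − 242)/242 = 5.4132.
N(t) = K/(1 + A·e^(−rt)) = 1552/(1 + 5.4132×e^(−0.4×7)).
e^(−2.8) = 0.06081; denominator = 1 + 5.4132×0.06081 = 1.3292.
N = 1552/1.3292 = 1167.64.

1170 deer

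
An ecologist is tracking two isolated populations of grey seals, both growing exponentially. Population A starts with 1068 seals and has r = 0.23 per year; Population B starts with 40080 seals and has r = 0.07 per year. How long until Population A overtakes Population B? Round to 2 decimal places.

Set 1068·e^(0.23t) = 40080·e^(0.07t).
e^((0.23 − 0.07)t) = 40080/1068 → e^(0.16·t) = 37.528.
0.16·t = ln(37.528) = 3.6251, so t = 3.6251/0.16 = 22.657.

22.66 years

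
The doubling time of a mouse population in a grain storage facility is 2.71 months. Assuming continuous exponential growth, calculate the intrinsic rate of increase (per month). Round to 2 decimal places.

r = ln(2)/t_d = 0.6931/2.71 = 0.25577.

0.26 per month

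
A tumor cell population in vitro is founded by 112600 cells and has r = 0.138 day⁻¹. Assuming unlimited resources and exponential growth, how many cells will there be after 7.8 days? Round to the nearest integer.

330379 cells

N(t) = N₀·e^(rt) = 112600 × e^(0.138×7.8) = 112600 × e^1.076.
e^1.076 ≈ 2.9341, so N ≈ 112600 × 2.9341 = 330379.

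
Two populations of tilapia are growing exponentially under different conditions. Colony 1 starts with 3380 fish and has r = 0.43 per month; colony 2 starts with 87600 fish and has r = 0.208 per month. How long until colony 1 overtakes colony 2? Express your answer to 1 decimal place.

14.7 months

Set 3380·e^(0.43t) = 87600·e^(0.208t).
e^((0.43 − 0.208)t) = 87600/3380 → e^(0.222·t) = 25.917.
0.222·t = ln(25.917) = 3.2549, so t = 3.2549/0.222 = 14.662.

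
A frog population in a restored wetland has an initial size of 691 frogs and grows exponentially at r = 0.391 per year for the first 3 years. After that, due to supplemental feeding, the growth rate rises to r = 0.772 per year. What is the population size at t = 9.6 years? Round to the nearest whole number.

364521 frogs

Phase 1: N(3) = 691·e^(0.391×3) = 691·e^1.173 = 2233.09.
Phase 2 runs for 9.6 − 3 = 6.6 years at r = 0.772.
N(9.6) = 2233.09·e^(0.772×6.6) = 2233.09·e^5.095 = 364521.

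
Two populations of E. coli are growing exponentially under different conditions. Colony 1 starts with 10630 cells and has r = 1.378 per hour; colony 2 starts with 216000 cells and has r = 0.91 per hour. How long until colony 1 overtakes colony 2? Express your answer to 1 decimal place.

Set 10630·e^(1.378t) = 216000·e^(0.91t).
e^((1.378 − 0.91)t) = 216000/10630 → e^(0.468·t) = 20.32.
0.468·t = ln(20.32) = 3.0116, so t = 3.0116/0.468 = 6.435.

6.4 hours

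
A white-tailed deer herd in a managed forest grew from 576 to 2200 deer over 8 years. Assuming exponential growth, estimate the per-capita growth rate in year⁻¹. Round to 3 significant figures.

From N(t) = N₀·e^(rt): e^(r·8) = 2200/576 = 3.8194.
r·8 = ln(3.8194) = 1.3401, so r = 1.3401/8 = 0.16751.

0.168 per year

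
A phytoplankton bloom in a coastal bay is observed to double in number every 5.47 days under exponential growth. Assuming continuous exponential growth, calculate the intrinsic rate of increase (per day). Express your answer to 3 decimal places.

0.127 per day

r = ln(2)/t_d = 0.6931/5.47 = 0.12672.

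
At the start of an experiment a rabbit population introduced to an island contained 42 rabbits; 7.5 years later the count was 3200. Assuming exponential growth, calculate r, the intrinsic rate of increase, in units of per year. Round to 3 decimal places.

0.578 per year

From N(t) = N₀·e^(rt): e^(r·7.5) = 3200/42 = 76.19.
r·7.5 = ln(76.19) = 4.3332, so r = 4.3332/7.5 = 0.57776.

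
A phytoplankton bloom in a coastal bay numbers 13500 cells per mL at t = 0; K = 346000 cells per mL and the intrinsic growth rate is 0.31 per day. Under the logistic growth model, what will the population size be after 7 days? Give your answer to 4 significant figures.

90760 cells per mL

A = (K − N₀)/N₀ = (346000 − 13500)/13500 = 24.63.
N(t) = K/(1 + A·e^(−rt)) = 346000/(1 + 24.63×e^(−0.31×7)).
e^(−2.17) = 0.11418; denominator = 1 + 24.63×0.11418 = 3.8122.
N = 346000/3.8122 = 90762.4.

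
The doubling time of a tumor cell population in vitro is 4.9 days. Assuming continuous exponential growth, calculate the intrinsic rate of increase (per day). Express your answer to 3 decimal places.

0.141 per day

r = ln(2)/t_d = 0.6931/4.9 = 0.14146.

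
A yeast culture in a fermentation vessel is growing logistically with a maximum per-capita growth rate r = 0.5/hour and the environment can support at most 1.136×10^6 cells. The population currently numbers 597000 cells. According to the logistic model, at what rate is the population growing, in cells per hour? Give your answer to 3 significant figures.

dN/dt = rN(1 − N/K) = 0.5 × 597000 × (1 − 597000/1.136×10^6).
1 − 597000/1.136×10^6 = 0.47447; dN/dt = 0.5 × 597000 × 0.47447 = 1.4163×10^5.

142000 cells per hour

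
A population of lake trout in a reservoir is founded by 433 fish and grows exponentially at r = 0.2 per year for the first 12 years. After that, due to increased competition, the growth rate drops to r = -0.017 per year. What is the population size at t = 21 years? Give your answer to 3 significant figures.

4100 fish

Phase 1: N(12) = 433·e^(0.2×12) = 433·e^2.4 = 4773.04.
Phase 2 runs for 21 − 12 = 9 years at r = -0.017.
N(21) = 4773.04·e^(-0.017×9) = 4773.04·e^-0.153 = 4095.88.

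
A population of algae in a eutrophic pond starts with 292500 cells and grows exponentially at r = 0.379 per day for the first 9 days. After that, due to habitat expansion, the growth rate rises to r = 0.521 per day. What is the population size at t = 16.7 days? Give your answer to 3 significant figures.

490000000 cells

Phase 1: N(9) = 292500·e^(0.379×9) = 292500·e^3.411 = 8.861441×10^6.
Phase 2 runs for 16.7 − 9 = 7.7 days at r = 0.521.
N(16.7) = 8.861441×10^6·e^(0.521×7.7) = 8.861441×10^6·e^4.012 = 4.895122×10^8.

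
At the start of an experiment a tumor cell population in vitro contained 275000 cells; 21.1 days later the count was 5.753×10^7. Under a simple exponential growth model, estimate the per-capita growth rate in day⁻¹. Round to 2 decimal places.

0.25 per day

From N(t) = N₀·e^(rt): e^(r·21.1) = 5.753×10^7/275000 = 209.2.
r·21.1 = ln(209.2) = 5.3433, so r = 5.3433/21.1 = 0.25324.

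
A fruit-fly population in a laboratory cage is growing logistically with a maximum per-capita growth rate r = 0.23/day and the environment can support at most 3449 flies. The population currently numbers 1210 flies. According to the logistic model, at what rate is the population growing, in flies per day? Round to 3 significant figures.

dN/dt = rN(1 − N/K) = 0.23 × 1210 × (1 − 1210/3449).
1 − 1210/3449 = 0.64917; dN/dt = 0.23 × 1210 × 0.64917 = 180.67.

181 flies per day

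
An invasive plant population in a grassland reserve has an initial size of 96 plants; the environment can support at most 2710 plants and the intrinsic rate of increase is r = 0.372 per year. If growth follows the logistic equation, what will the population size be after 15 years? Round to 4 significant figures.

2458 plants

A = (K − N₀)/N₀ = (2710 − 96)/96 = 27.229.
N(t) = K/(1 + A·e^(−rt)) = 2710/(1 + 27.229×e^(−0.372×15)).
e^(−5.58) = 0.0037726; denominator = 1 + 27.229×0.0037726 = 1.1027.
N = 2710/1.1027 = 2457.55.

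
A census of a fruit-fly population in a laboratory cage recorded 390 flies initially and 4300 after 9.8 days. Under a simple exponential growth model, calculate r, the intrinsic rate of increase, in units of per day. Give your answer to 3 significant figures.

From N(t) = N₀·e^(rt): e^(r·9.8) = 4300/390 = 11.026.
r·9.8 = ln(11.026) = 2.4002, so r = 2.4002/9.8 = 0.24492.

0.245 per day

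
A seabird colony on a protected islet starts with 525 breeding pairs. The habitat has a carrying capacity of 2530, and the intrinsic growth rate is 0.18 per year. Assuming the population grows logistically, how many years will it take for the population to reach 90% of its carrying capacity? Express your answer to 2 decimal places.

A = (K − N₀)/N₀ = (2530 − 525)/525 = 3.819.
Solve 2530/(1 + 3.819·e^(−0.18t)) = 2277: 1 + 3.819·e^(−0.18t) = 1.1111, so e^(−0.18t) = 0.0290939.
−0.18·t = ln(0.0290939) = -3.5372, so t = 3.5372/0.18 = 19.651.

19.65 years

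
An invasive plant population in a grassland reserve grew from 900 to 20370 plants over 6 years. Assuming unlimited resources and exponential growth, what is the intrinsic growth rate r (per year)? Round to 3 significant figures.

0.520 per year

From N(t) = N₀·e^(rt): e^(r·6) = 20370/900 = 22.633.
r·6 = ln(22.633) = 3.1194, so r = 3.1194/6 = 0.5199.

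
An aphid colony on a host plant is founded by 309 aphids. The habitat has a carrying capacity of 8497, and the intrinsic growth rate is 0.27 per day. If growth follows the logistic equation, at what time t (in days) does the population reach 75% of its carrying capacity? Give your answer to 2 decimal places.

A = (K − N₀)/N₀ = (8497 − 309)/309 = 26.498.
Solve 8497/(1 + 26.498·e^(−0.27t)) = 6372.75: 1 + 26.498·e^(−0.27t) = 1.3333, so e^(−0.27t) = 0.0125794.
−0.27·t = ln(0.0125794) = -4.3757, so t = 4.3757/0.27 = 16.206.

16.21 days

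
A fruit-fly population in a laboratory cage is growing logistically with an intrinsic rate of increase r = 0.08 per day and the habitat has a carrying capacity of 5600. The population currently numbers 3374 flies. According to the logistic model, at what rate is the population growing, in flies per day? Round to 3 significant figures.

107 flies per day

dN/dt = rN(1 − N/K) = 0.08 × 3374 × (1 − 3374/5600).
1 − 3374/5600 = 0.3975; dN/dt = 0.08 × 3374 × 0.3975 = 107.29.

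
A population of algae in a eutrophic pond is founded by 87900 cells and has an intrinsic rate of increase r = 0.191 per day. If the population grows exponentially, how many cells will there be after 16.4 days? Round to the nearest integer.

N(t) = N₀·e^(rt) = 87900 × e^(0.191×16.4) = 87900 × e^3.132.
e^3.132 ≈ 22.929, so N ≈ 87900 × 22.929 = 2.015454×10^6.

2015454 cells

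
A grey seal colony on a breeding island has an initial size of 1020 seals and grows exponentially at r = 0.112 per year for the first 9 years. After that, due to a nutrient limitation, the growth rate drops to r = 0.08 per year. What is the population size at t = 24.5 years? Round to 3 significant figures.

9660 seals

Phase 1: N(9) = 1020·e^(0.112×9) = 1020·e^1.008 = 2794.92.
Phase 2 runs for 24.5 − 9 = 15.5 years at r = 0.08.
N(24.5) = 2794.92·e^(0.08×15.5) = 2794.92·e^1.24 = 9658.15.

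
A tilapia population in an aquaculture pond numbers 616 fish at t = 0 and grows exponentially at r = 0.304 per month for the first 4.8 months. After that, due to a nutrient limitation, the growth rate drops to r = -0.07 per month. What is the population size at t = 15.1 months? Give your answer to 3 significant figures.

1290 fish

Phase 1: N(4.8) = 616·e^(0.304×4.8) = 616·e^1.459 = 2650.35.
Phase 2 runs for 15.1 − 4.8 = 10.3 months at r = -0.07.
N(15.1) = 2650.35·e^(-0.07×10.3) = 2650.35·e^-0.721 = 1288.77.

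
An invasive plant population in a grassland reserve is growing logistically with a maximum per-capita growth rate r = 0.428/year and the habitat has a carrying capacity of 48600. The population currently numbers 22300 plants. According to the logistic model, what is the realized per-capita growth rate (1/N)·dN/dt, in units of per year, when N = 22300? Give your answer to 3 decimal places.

0.232 per year

(1/N)·dN/dt = r(1 − N/K) = 0.428 × (1 − 22300/48600).
= 0.428 × 0.54115 = 0.23161.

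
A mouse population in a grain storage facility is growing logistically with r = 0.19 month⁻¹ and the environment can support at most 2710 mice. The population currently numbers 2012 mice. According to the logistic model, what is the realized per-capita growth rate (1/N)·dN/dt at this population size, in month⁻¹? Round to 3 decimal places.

(1/N)·dN/dt = r(1 − N/K) = 0.19 × (1 − 2012/2710).
= 0.19 × 0.25756 = 0.048937.

0.049 per month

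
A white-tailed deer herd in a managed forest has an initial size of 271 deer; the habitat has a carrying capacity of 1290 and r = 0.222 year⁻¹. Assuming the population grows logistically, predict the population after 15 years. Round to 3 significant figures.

1140 deer

A = (K − N₀)/N₀ = (1290 − 271)/271 = 3.7601.
N(t) = K/(1 + A·e^(−rt)) = 1290/(1 + 3.7601×e^(−0.222×15)).
e^(−3.33) = 0.035793; denominator = 1 + 3.7601×0.035793 = 1.1346.
N = 1290/1.1346 = 1136.98.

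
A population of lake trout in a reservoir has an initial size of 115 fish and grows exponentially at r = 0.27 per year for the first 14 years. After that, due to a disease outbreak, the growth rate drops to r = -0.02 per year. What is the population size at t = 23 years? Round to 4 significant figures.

Phase 1: N(14) = 115·e^(0.27×14) = 115·e^3.78 = 5038.84.
Phase 2 runs for 23 − 14 = 9 years at r = -0.02.
N(23) = 5038.84·e^(-0.02×9) = 5038.84·e^-0.18 = 4208.8.

4209 fish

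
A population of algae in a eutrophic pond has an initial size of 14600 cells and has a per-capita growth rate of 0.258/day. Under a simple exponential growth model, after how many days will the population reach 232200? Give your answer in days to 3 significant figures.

Set N₀·e^(rt) = 232200: e^(0.258·t) = 232200/14600 = 15.904.
0.258·t = ln(15.904) = 2.7666, so t = 2.7666/0.258 = 10.723.

10.7 days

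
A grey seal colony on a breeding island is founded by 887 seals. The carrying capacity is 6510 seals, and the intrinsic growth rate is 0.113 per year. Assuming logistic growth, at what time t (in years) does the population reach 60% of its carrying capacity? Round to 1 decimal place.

A = (K − N₀)/N₀ = (6510 − 887)/887 = 6.3393.
Solve 6510/(1 + 6.3393·e^(−0.113t)) = 3906: 1 + 6.3393·e^(−0.113t) = 1.6667, so e^(−0.113t) = 0.105163.
−0.113·t = ln(0.105163) = -2.2522, so t = 2.2522/0.113 = 19.931.

19.9 years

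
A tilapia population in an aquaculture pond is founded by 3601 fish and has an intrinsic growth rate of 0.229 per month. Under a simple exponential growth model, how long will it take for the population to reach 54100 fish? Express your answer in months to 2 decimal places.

11.83 months

Set N₀·e^(rt) = 54100: e^(0.229·t) = 54100/3601 = 15.024.
0.229·t = ln(15.024) = 2.7096, so t = 2.7096/0.229 = 11.832.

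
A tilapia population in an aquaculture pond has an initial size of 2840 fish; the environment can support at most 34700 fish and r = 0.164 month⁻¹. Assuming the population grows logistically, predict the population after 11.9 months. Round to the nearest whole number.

A = (K − N₀)/N₀ = (34700 − 2840)/2840 = 11.218.
N(t) = K/(1 + A·e^(−rt)) = 34700/(1 + 11.218×e^(−0.164×11.9)).
e^(−1.952) = 0.14205; denominator = 1 + 11.218×0.14205 = 2.5935.
N = 34700/2.5935 = 13379.5.

13379 fish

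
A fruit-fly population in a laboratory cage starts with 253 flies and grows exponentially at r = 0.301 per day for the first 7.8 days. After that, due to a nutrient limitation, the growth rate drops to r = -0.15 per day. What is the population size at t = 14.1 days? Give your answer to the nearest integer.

Phase 1: N(7.8) = 253·e^(0.301×7.8) = 253·e^2.348 = 2647.02.
Phase 2 runs for 14.1 − 7.8 = 6.3 days at r = -0.15.
N(14.1) = 2647.02·e^(-0.15×6.3) = 2647.02·e^-0.945 = 1028.84.

1029 flies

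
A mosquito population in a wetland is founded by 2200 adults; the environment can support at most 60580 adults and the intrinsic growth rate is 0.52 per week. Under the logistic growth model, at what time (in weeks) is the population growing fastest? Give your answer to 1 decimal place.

6.3 weeks

Logistic growth is fastest at N = K/2 = 30290.
A = (K − N₀)/N₀ = 26.536. Set K/(1 + A·e^(−rt)) = K/2 → A·e^(−rt) = 1.
e^(−0.52t) = 1/26.536 = 0.0376841, so t = ln(26.536)/0.52 = 3.2785/0.52 = 6.3048.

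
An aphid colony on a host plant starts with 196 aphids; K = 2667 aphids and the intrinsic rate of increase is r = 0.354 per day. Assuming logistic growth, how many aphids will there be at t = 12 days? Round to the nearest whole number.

A = (K − N₀)/N₀ = (2667 − 196)/196 = 12.607.
N(t) = K/(1 + A·e^(−rt)) = 2667/(1 + 12.607×e^(−0.354×12)).
e^(−4.248) = 0.014293; denominator = 1 + 12.607×0.014293 = 1.1802.
N = 2667/1.1802 = 2259.8.

2260 aphids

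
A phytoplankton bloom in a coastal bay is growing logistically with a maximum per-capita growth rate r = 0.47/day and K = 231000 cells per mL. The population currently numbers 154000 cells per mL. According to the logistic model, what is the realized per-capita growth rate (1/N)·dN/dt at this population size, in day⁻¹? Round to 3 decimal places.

(1/N)·dN/dt = r(1 − N/K) = 0.47 × (1 − 154000/231000).
= 0.47 × 0.33333 = 0.15667.

0.157 per day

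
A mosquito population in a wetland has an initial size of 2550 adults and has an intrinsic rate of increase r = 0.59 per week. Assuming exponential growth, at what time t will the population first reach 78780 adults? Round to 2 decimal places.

5.81 weeks

Set N₀·e^(rt) = 78780: e^(0.59·t) = 78780/2550 = 30.894.
0.59·t = ln(30.894) = 3.4306, so t = 3.4306/0.59 = 5.8145.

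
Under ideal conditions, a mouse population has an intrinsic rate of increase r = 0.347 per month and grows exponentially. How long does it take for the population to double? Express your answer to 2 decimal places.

2.00 months

Doubling time t_d = ln(2)/r = 0.6931/0.347 = 1.9975.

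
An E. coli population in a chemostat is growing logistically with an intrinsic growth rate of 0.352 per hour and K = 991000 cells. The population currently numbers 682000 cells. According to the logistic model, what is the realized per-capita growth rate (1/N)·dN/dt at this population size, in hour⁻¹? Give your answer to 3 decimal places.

0.110 per hour

(1/N)·dN/dt = r(1 − N/K) = 0.352 × (1 − 682000/991000).
= 0.352 × 0.31181 = 0.10976.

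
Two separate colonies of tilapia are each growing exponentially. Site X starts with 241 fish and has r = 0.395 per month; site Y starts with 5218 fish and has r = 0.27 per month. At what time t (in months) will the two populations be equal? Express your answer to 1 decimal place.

24.6 months

Set 241·e^(0.395t) = 5218·e^(0.27t).
e^((0.395 − 0.27)t) = 5218/241 → e^(0.125·t) = 21.651.
0.125·t = ln(21.651) = 3.0751, so t = 3.0751/0.125 = 24.601.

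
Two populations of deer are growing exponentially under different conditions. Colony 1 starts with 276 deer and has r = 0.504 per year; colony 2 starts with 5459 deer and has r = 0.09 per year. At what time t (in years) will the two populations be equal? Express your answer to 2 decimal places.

Set 276·e^(0.504t) = 5459·e^(0.09t).
e^((0.504 − 0.09)t) = 5459/276 → e^(0.414·t) = 19.779.
0.414·t = ln(19.779) = 2.9846, so t = 2.9846/0.414 = 7.2092.

7.21 years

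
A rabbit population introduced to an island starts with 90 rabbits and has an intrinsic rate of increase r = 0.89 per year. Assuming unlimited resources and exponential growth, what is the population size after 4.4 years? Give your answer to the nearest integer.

N(t) = N₀·e^(rt) = 90 × e^(0.89×4.4) = 90 × e^3.916.
e^3.916 ≈ 50.199, so N ≈ 90 × 50.199 = 4517.93.

4518 rabbits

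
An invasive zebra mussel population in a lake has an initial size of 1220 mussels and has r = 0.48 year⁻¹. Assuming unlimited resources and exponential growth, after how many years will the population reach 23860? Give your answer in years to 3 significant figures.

Set N₀·e^(rt) = 23860: e^(0.48·t) = 23860/1220 = 19.557.
0.48·t = ln(19.557) = 2.9734, so t = 2.9734/0.48 = 6.1945.

6.19 years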